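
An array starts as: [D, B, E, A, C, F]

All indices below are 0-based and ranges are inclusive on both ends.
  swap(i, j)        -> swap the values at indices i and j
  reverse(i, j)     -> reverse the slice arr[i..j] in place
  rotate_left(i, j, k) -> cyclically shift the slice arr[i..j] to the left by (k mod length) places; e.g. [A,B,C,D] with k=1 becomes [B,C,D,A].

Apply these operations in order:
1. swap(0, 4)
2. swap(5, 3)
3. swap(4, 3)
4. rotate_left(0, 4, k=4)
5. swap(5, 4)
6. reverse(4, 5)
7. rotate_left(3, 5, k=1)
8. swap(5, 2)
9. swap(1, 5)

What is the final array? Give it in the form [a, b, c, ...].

After 1 (swap(0, 4)): [C, B, E, A, D, F]
After 2 (swap(5, 3)): [C, B, E, F, D, A]
After 3 (swap(4, 3)): [C, B, E, D, F, A]
After 4 (rotate_left(0, 4, k=4)): [F, C, B, E, D, A]
After 5 (swap(5, 4)): [F, C, B, E, A, D]
After 6 (reverse(4, 5)): [F, C, B, E, D, A]
After 7 (rotate_left(3, 5, k=1)): [F, C, B, D, A, E]
After 8 (swap(5, 2)): [F, C, E, D, A, B]
After 9 (swap(1, 5)): [F, B, E, D, A, C]

Answer: [F, B, E, D, A, C]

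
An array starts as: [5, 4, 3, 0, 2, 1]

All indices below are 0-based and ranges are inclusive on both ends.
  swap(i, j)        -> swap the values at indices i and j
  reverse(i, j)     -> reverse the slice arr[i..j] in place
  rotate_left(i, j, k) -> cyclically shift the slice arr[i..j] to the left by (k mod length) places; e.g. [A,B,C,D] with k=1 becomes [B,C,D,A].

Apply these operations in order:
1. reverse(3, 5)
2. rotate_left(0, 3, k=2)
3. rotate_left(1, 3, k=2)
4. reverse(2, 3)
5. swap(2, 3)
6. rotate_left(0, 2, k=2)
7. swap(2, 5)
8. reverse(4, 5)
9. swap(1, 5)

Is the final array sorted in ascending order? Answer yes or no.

After 1 (reverse(3, 5)): [5, 4, 3, 1, 2, 0]
After 2 (rotate_left(0, 3, k=2)): [3, 1, 5, 4, 2, 0]
After 3 (rotate_left(1, 3, k=2)): [3, 4, 1, 5, 2, 0]
After 4 (reverse(2, 3)): [3, 4, 5, 1, 2, 0]
After 5 (swap(2, 3)): [3, 4, 1, 5, 2, 0]
After 6 (rotate_left(0, 2, k=2)): [1, 3, 4, 5, 2, 0]
After 7 (swap(2, 5)): [1, 3, 0, 5, 2, 4]
After 8 (reverse(4, 5)): [1, 3, 0, 5, 4, 2]
After 9 (swap(1, 5)): [1, 2, 0, 5, 4, 3]

Answer: no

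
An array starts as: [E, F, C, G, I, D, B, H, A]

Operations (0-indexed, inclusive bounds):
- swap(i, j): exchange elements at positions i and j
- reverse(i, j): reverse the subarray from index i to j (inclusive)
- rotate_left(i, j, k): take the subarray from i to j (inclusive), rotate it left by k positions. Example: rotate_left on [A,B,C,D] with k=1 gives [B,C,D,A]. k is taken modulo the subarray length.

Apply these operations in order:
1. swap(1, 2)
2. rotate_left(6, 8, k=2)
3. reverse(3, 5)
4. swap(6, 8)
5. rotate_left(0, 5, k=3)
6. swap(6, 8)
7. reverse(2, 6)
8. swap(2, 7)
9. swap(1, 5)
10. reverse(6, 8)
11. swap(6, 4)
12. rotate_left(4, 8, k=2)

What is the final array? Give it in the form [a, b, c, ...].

Answer: [D, E, B, F, C, A, G, H, I]

Derivation:
After 1 (swap(1, 2)): [E, C, F, G, I, D, B, H, A]
After 2 (rotate_left(6, 8, k=2)): [E, C, F, G, I, D, A, B, H]
After 3 (reverse(3, 5)): [E, C, F, D, I, G, A, B, H]
After 4 (swap(6, 8)): [E, C, F, D, I, G, H, B, A]
After 5 (rotate_left(0, 5, k=3)): [D, I, G, E, C, F, H, B, A]
After 6 (swap(6, 8)): [D, I, G, E, C, F, A, B, H]
After 7 (reverse(2, 6)): [D, I, A, F, C, E, G, B, H]
After 8 (swap(2, 7)): [D, I, B, F, C, E, G, A, H]
After 9 (swap(1, 5)): [D, E, B, F, C, I, G, A, H]
After 10 (reverse(6, 8)): [D, E, B, F, C, I, H, A, G]
After 11 (swap(6, 4)): [D, E, B, F, H, I, C, A, G]
After 12 (rotate_left(4, 8, k=2)): [D, E, B, F, C, A, G, H, I]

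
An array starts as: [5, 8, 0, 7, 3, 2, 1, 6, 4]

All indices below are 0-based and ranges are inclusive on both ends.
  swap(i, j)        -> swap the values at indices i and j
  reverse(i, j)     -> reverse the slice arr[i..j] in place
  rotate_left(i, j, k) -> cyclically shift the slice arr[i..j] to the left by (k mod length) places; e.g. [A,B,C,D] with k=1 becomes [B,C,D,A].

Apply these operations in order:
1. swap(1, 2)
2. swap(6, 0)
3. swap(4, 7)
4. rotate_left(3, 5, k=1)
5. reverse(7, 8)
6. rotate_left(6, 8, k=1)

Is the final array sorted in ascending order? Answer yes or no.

Answer: no

Derivation:
After 1 (swap(1, 2)): [5, 0, 8, 7, 3, 2, 1, 6, 4]
After 2 (swap(6, 0)): [1, 0, 8, 7, 3, 2, 5, 6, 4]
After 3 (swap(4, 7)): [1, 0, 8, 7, 6, 2, 5, 3, 4]
After 4 (rotate_left(3, 5, k=1)): [1, 0, 8, 6, 2, 7, 5, 3, 4]
After 5 (reverse(7, 8)): [1, 0, 8, 6, 2, 7, 5, 4, 3]
After 6 (rotate_left(6, 8, k=1)): [1, 0, 8, 6, 2, 7, 4, 3, 5]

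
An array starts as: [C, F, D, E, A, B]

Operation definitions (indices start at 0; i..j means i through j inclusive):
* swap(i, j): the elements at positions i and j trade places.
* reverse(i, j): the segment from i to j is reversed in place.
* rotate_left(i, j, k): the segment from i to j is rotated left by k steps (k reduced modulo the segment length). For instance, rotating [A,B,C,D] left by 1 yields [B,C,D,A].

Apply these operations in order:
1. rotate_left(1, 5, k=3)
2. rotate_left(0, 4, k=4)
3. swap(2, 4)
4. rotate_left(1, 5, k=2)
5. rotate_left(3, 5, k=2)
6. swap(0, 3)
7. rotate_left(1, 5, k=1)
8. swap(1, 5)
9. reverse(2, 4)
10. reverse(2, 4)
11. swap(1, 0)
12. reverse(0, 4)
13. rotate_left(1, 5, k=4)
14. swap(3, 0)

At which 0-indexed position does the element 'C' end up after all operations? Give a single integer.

Answer: 3

Derivation:
After 1 (rotate_left(1, 5, k=3)): [C, A, B, F, D, E]
After 2 (rotate_left(0, 4, k=4)): [D, C, A, B, F, E]
After 3 (swap(2, 4)): [D, C, F, B, A, E]
After 4 (rotate_left(1, 5, k=2)): [D, B, A, E, C, F]
After 5 (rotate_left(3, 5, k=2)): [D, B, A, F, E, C]
After 6 (swap(0, 3)): [F, B, A, D, E, C]
After 7 (rotate_left(1, 5, k=1)): [F, A, D, E, C, B]
After 8 (swap(1, 5)): [F, B, D, E, C, A]
After 9 (reverse(2, 4)): [F, B, C, E, D, A]
After 10 (reverse(2, 4)): [F, B, D, E, C, A]
After 11 (swap(1, 0)): [B, F, D, E, C, A]
After 12 (reverse(0, 4)): [C, E, D, F, B, A]
After 13 (rotate_left(1, 5, k=4)): [C, A, E, D, F, B]
After 14 (swap(3, 0)): [D, A, E, C, F, B]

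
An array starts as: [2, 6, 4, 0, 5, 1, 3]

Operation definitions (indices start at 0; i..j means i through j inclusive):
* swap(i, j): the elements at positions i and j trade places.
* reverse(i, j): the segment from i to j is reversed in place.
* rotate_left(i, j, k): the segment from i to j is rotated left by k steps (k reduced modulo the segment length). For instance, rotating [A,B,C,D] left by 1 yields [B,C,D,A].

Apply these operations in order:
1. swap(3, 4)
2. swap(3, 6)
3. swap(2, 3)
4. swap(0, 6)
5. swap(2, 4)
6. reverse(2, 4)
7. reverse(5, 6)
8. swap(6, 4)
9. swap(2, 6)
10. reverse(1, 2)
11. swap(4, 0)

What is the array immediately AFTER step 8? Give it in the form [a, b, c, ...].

Answer: [5, 6, 3, 4, 1, 2, 0]

Derivation:
After 1 (swap(3, 4)): [2, 6, 4, 5, 0, 1, 3]
After 2 (swap(3, 6)): [2, 6, 4, 3, 0, 1, 5]
After 3 (swap(2, 3)): [2, 6, 3, 4, 0, 1, 5]
After 4 (swap(0, 6)): [5, 6, 3, 4, 0, 1, 2]
After 5 (swap(2, 4)): [5, 6, 0, 4, 3, 1, 2]
After 6 (reverse(2, 4)): [5, 6, 3, 4, 0, 1, 2]
After 7 (reverse(5, 6)): [5, 6, 3, 4, 0, 2, 1]
After 8 (swap(6, 4)): [5, 6, 3, 4, 1, 2, 0]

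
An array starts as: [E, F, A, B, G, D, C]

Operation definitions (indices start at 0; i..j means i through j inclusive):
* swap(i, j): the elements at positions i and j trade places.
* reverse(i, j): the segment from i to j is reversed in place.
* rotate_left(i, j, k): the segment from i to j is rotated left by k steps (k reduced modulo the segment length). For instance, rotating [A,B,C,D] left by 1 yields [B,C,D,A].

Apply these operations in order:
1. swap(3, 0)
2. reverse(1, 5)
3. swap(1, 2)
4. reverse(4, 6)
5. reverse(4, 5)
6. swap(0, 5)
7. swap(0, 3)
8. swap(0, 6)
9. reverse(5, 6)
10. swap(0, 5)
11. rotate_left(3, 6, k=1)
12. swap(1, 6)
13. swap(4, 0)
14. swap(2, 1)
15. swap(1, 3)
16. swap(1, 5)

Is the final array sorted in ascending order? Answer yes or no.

Answer: yes

Derivation:
After 1 (swap(3, 0)): [B, F, A, E, G, D, C]
After 2 (reverse(1, 5)): [B, D, G, E, A, F, C]
After 3 (swap(1, 2)): [B, G, D, E, A, F, C]
After 4 (reverse(4, 6)): [B, G, D, E, C, F, A]
After 5 (reverse(4, 5)): [B, G, D, E, F, C, A]
After 6 (swap(0, 5)): [C, G, D, E, F, B, A]
After 7 (swap(0, 3)): [E, G, D, C, F, B, A]
After 8 (swap(0, 6)): [A, G, D, C, F, B, E]
After 9 (reverse(5, 6)): [A, G, D, C, F, E, B]
After 10 (swap(0, 5)): [E, G, D, C, F, A, B]
After 11 (rotate_left(3, 6, k=1)): [E, G, D, F, A, B, C]
After 12 (swap(1, 6)): [E, C, D, F, A, B, G]
After 13 (swap(4, 0)): [A, C, D, F, E, B, G]
After 14 (swap(2, 1)): [A, D, C, F, E, B, G]
After 15 (swap(1, 3)): [A, F, C, D, E, B, G]
After 16 (swap(1, 5)): [A, B, C, D, E, F, G]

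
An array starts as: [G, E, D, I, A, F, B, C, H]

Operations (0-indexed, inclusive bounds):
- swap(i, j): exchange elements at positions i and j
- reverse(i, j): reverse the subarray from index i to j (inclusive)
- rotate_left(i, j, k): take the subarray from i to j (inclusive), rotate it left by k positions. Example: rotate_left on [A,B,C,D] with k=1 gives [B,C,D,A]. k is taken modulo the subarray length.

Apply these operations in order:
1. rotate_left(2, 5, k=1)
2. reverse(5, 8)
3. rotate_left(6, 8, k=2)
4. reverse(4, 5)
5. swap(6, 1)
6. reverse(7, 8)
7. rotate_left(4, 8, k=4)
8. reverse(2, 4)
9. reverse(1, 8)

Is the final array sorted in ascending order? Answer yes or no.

After 1 (rotate_left(2, 5, k=1)): [G, E, I, A, F, D, B, C, H]
After 2 (reverse(5, 8)): [G, E, I, A, F, H, C, B, D]
After 3 (rotate_left(6, 8, k=2)): [G, E, I, A, F, H, D, C, B]
After 4 (reverse(4, 5)): [G, E, I, A, H, F, D, C, B]
After 5 (swap(6, 1)): [G, D, I, A, H, F, E, C, B]
After 6 (reverse(7, 8)): [G, D, I, A, H, F, E, B, C]
After 7 (rotate_left(4, 8, k=4)): [G, D, I, A, C, H, F, E, B]
After 8 (reverse(2, 4)): [G, D, C, A, I, H, F, E, B]
After 9 (reverse(1, 8)): [G, B, E, F, H, I, A, C, D]

Answer: no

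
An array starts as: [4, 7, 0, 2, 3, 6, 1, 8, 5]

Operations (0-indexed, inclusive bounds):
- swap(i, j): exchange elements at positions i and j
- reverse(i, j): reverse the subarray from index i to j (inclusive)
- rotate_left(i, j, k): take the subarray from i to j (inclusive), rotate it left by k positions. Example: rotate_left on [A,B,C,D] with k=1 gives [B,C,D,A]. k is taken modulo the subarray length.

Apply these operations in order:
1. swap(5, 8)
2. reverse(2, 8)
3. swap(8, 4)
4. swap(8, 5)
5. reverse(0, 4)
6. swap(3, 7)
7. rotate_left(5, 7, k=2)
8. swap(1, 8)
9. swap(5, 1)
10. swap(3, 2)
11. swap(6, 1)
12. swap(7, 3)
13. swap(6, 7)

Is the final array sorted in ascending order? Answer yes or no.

Answer: yes

Derivation:
After 1 (swap(5, 8)): [4, 7, 0, 2, 3, 5, 1, 8, 6]
After 2 (reverse(2, 8)): [4, 7, 6, 8, 1, 5, 3, 2, 0]
After 3 (swap(8, 4)): [4, 7, 6, 8, 0, 5, 3, 2, 1]
After 4 (swap(8, 5)): [4, 7, 6, 8, 0, 1, 3, 2, 5]
After 5 (reverse(0, 4)): [0, 8, 6, 7, 4, 1, 3, 2, 5]
After 6 (swap(3, 7)): [0, 8, 6, 2, 4, 1, 3, 7, 5]
After 7 (rotate_left(5, 7, k=2)): [0, 8, 6, 2, 4, 7, 1, 3, 5]
After 8 (swap(1, 8)): [0, 5, 6, 2, 4, 7, 1, 3, 8]
After 9 (swap(5, 1)): [0, 7, 6, 2, 4, 5, 1, 3, 8]
After 10 (swap(3, 2)): [0, 7, 2, 6, 4, 5, 1, 3, 8]
After 11 (swap(6, 1)): [0, 1, 2, 6, 4, 5, 7, 3, 8]
After 12 (swap(7, 3)): [0, 1, 2, 3, 4, 5, 7, 6, 8]
After 13 (swap(6, 7)): [0, 1, 2, 3, 4, 5, 6, 7, 8]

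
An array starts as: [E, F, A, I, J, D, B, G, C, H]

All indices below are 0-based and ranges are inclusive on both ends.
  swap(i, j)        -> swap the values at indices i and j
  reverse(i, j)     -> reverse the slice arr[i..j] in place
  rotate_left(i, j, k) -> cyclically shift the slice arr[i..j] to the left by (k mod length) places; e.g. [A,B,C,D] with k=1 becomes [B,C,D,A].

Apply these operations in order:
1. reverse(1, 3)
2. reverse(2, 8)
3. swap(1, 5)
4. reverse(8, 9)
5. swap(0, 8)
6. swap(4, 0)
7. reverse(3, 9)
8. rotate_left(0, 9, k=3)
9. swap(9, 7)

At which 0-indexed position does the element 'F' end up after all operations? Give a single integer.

Answer: 2

Derivation:
After 1 (reverse(1, 3)): [E, I, A, F, J, D, B, G, C, H]
After 2 (reverse(2, 8)): [E, I, C, G, B, D, J, F, A, H]
After 3 (swap(1, 5)): [E, D, C, G, B, I, J, F, A, H]
After 4 (reverse(8, 9)): [E, D, C, G, B, I, J, F, H, A]
After 5 (swap(0, 8)): [H, D, C, G, B, I, J, F, E, A]
After 6 (swap(4, 0)): [B, D, C, G, H, I, J, F, E, A]
After 7 (reverse(3, 9)): [B, D, C, A, E, F, J, I, H, G]
After 8 (rotate_left(0, 9, k=3)): [A, E, F, J, I, H, G, B, D, C]
After 9 (swap(9, 7)): [A, E, F, J, I, H, G, C, D, B]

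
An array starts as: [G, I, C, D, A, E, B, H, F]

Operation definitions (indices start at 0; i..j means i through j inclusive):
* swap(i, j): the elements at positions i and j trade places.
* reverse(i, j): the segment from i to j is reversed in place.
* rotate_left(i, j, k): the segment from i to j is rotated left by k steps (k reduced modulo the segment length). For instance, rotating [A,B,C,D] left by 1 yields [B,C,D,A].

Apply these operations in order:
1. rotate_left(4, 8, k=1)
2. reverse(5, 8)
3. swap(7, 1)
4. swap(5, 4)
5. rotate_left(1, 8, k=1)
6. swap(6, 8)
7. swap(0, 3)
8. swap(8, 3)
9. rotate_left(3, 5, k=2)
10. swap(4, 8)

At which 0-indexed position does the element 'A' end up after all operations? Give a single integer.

After 1 (rotate_left(4, 8, k=1)): [G, I, C, D, E, B, H, F, A]
After 2 (reverse(5, 8)): [G, I, C, D, E, A, F, H, B]
After 3 (swap(7, 1)): [G, H, C, D, E, A, F, I, B]
After 4 (swap(5, 4)): [G, H, C, D, A, E, F, I, B]
After 5 (rotate_left(1, 8, k=1)): [G, C, D, A, E, F, I, B, H]
After 6 (swap(6, 8)): [G, C, D, A, E, F, H, B, I]
After 7 (swap(0, 3)): [A, C, D, G, E, F, H, B, I]
After 8 (swap(8, 3)): [A, C, D, I, E, F, H, B, G]
After 9 (rotate_left(3, 5, k=2)): [A, C, D, F, I, E, H, B, G]
After 10 (swap(4, 8)): [A, C, D, F, G, E, H, B, I]

Answer: 0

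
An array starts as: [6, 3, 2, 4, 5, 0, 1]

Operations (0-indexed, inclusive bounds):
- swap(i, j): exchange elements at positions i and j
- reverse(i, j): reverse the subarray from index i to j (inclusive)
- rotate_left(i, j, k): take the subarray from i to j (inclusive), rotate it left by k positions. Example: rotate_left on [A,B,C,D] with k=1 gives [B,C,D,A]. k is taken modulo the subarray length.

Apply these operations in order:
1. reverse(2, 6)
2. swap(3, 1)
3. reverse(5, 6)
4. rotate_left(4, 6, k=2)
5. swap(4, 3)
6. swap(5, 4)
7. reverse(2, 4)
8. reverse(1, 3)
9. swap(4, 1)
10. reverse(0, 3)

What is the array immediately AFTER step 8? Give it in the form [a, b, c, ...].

Answer: [6, 4, 5, 0, 1, 3, 2]

Derivation:
After 1 (reverse(2, 6)): [6, 3, 1, 0, 5, 4, 2]
After 2 (swap(3, 1)): [6, 0, 1, 3, 5, 4, 2]
After 3 (reverse(5, 6)): [6, 0, 1, 3, 5, 2, 4]
After 4 (rotate_left(4, 6, k=2)): [6, 0, 1, 3, 4, 5, 2]
After 5 (swap(4, 3)): [6, 0, 1, 4, 3, 5, 2]
After 6 (swap(5, 4)): [6, 0, 1, 4, 5, 3, 2]
After 7 (reverse(2, 4)): [6, 0, 5, 4, 1, 3, 2]
After 8 (reverse(1, 3)): [6, 4, 5, 0, 1, 3, 2]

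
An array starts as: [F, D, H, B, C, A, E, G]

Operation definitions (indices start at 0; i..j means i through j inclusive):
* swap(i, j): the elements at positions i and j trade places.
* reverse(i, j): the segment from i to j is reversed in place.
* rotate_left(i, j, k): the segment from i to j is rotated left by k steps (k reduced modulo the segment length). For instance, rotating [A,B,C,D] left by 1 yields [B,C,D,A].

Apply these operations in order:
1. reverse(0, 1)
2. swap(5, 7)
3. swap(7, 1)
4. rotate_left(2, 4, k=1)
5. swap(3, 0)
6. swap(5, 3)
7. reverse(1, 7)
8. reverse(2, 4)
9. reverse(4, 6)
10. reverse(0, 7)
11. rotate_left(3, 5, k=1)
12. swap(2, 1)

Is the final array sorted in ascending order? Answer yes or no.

After 1 (reverse(0, 1)): [D, F, H, B, C, A, E, G]
After 2 (swap(5, 7)): [D, F, H, B, C, G, E, A]
After 3 (swap(7, 1)): [D, A, H, B, C, G, E, F]
After 4 (rotate_left(2, 4, k=1)): [D, A, B, C, H, G, E, F]
After 5 (swap(3, 0)): [C, A, B, D, H, G, E, F]
After 6 (swap(5, 3)): [C, A, B, G, H, D, E, F]
After 7 (reverse(1, 7)): [C, F, E, D, H, G, B, A]
After 8 (reverse(2, 4)): [C, F, H, D, E, G, B, A]
After 9 (reverse(4, 6)): [C, F, H, D, B, G, E, A]
After 10 (reverse(0, 7)): [A, E, G, B, D, H, F, C]
After 11 (rotate_left(3, 5, k=1)): [A, E, G, D, H, B, F, C]
After 12 (swap(2, 1)): [A, G, E, D, H, B, F, C]

Answer: no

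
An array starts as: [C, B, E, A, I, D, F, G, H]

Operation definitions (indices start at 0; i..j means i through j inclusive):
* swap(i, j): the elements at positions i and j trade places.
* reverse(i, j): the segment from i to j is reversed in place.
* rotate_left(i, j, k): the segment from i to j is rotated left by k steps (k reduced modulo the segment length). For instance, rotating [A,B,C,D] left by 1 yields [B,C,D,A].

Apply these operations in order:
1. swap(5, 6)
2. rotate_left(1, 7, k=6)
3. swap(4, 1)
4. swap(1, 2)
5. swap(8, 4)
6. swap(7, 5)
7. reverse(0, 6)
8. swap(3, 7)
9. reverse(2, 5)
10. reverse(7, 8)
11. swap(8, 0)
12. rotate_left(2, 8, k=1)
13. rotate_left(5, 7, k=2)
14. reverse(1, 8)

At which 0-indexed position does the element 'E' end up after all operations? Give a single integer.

After 1 (swap(5, 6)): [C, B, E, A, I, F, D, G, H]
After 2 (rotate_left(1, 7, k=6)): [C, G, B, E, A, I, F, D, H]
After 3 (swap(4, 1)): [C, A, B, E, G, I, F, D, H]
After 4 (swap(1, 2)): [C, B, A, E, G, I, F, D, H]
After 5 (swap(8, 4)): [C, B, A, E, H, I, F, D, G]
After 6 (swap(7, 5)): [C, B, A, E, H, D, F, I, G]
After 7 (reverse(0, 6)): [F, D, H, E, A, B, C, I, G]
After 8 (swap(3, 7)): [F, D, H, I, A, B, C, E, G]
After 9 (reverse(2, 5)): [F, D, B, A, I, H, C, E, G]
After 10 (reverse(7, 8)): [F, D, B, A, I, H, C, G, E]
After 11 (swap(8, 0)): [E, D, B, A, I, H, C, G, F]
After 12 (rotate_left(2, 8, k=1)): [E, D, A, I, H, C, G, F, B]
After 13 (rotate_left(5, 7, k=2)): [E, D, A, I, H, F, C, G, B]
After 14 (reverse(1, 8)): [E, B, G, C, F, H, I, A, D]

Answer: 0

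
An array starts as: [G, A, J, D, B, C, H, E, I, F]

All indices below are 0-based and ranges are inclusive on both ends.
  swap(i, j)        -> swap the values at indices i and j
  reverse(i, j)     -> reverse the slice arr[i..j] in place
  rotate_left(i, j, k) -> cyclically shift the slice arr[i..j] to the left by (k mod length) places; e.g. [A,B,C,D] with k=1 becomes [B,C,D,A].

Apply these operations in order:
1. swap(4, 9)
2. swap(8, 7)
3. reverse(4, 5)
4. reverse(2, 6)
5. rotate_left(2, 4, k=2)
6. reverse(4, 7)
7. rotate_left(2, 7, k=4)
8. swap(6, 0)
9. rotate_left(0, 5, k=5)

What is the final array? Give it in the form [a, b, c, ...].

After 1 (swap(4, 9)): [G, A, J, D, F, C, H, E, I, B]
After 2 (swap(8, 7)): [G, A, J, D, F, C, H, I, E, B]
After 3 (reverse(4, 5)): [G, A, J, D, C, F, H, I, E, B]
After 4 (reverse(2, 6)): [G, A, H, F, C, D, J, I, E, B]
After 5 (rotate_left(2, 4, k=2)): [G, A, C, H, F, D, J, I, E, B]
After 6 (reverse(4, 7)): [G, A, C, H, I, J, D, F, E, B]
After 7 (rotate_left(2, 7, k=4)): [G, A, D, F, C, H, I, J, E, B]
After 8 (swap(6, 0)): [I, A, D, F, C, H, G, J, E, B]
After 9 (rotate_left(0, 5, k=5)): [H, I, A, D, F, C, G, J, E, B]

Answer: [H, I, A, D, F, C, G, J, E, B]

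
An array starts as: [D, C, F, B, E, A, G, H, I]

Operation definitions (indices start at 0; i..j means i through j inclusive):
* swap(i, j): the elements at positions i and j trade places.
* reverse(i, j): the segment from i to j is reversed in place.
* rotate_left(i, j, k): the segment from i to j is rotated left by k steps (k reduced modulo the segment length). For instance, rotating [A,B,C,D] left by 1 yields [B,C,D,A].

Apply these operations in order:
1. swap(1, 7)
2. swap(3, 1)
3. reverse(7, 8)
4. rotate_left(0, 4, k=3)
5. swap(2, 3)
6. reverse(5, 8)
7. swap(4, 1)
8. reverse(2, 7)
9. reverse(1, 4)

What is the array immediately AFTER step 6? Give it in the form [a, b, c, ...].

Answer: [H, E, B, D, F, C, I, G, A]

Derivation:
After 1 (swap(1, 7)): [D, H, F, B, E, A, G, C, I]
After 2 (swap(3, 1)): [D, B, F, H, E, A, G, C, I]
After 3 (reverse(7, 8)): [D, B, F, H, E, A, G, I, C]
After 4 (rotate_left(0, 4, k=3)): [H, E, D, B, F, A, G, I, C]
After 5 (swap(2, 3)): [H, E, B, D, F, A, G, I, C]
After 6 (reverse(5, 8)): [H, E, B, D, F, C, I, G, A]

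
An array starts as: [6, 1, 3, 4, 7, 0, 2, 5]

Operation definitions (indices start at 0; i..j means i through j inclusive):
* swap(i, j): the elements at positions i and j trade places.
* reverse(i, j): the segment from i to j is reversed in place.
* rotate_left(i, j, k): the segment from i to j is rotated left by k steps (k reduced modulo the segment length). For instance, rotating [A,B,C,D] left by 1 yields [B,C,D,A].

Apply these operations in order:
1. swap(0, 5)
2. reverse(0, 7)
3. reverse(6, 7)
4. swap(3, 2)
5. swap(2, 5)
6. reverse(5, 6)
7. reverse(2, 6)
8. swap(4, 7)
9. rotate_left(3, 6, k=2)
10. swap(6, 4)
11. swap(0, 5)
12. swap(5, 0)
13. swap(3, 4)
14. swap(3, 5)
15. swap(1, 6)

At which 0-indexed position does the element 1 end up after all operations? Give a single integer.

Answer: 5

Derivation:
After 1 (swap(0, 5)): [0, 1, 3, 4, 7, 6, 2, 5]
After 2 (reverse(0, 7)): [5, 2, 6, 7, 4, 3, 1, 0]
After 3 (reverse(6, 7)): [5, 2, 6, 7, 4, 3, 0, 1]
After 4 (swap(3, 2)): [5, 2, 7, 6, 4, 3, 0, 1]
After 5 (swap(2, 5)): [5, 2, 3, 6, 4, 7, 0, 1]
After 6 (reverse(5, 6)): [5, 2, 3, 6, 4, 0, 7, 1]
After 7 (reverse(2, 6)): [5, 2, 7, 0, 4, 6, 3, 1]
After 8 (swap(4, 7)): [5, 2, 7, 0, 1, 6, 3, 4]
After 9 (rotate_left(3, 6, k=2)): [5, 2, 7, 6, 3, 0, 1, 4]
After 10 (swap(6, 4)): [5, 2, 7, 6, 1, 0, 3, 4]
After 11 (swap(0, 5)): [0, 2, 7, 6, 1, 5, 3, 4]
After 12 (swap(5, 0)): [5, 2, 7, 6, 1, 0, 3, 4]
After 13 (swap(3, 4)): [5, 2, 7, 1, 6, 0, 3, 4]
After 14 (swap(3, 5)): [5, 2, 7, 0, 6, 1, 3, 4]
After 15 (swap(1, 6)): [5, 3, 7, 0, 6, 1, 2, 4]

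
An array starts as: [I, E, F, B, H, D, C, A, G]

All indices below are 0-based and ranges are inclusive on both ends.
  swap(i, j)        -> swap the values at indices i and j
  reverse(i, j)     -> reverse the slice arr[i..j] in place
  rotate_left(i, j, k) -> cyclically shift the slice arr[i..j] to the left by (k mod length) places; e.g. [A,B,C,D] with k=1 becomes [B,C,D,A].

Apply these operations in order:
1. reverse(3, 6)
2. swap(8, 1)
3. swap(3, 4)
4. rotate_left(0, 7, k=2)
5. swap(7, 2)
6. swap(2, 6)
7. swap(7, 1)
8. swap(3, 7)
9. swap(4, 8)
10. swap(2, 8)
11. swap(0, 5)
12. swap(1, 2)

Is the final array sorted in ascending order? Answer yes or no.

After 1 (reverse(3, 6)): [I, E, F, C, D, H, B, A, G]
After 2 (swap(8, 1)): [I, G, F, C, D, H, B, A, E]
After 3 (swap(3, 4)): [I, G, F, D, C, H, B, A, E]
After 4 (rotate_left(0, 7, k=2)): [F, D, C, H, B, A, I, G, E]
After 5 (swap(7, 2)): [F, D, G, H, B, A, I, C, E]
After 6 (swap(2, 6)): [F, D, I, H, B, A, G, C, E]
After 7 (swap(7, 1)): [F, C, I, H, B, A, G, D, E]
After 8 (swap(3, 7)): [F, C, I, D, B, A, G, H, E]
After 9 (swap(4, 8)): [F, C, I, D, E, A, G, H, B]
After 10 (swap(2, 8)): [F, C, B, D, E, A, G, H, I]
After 11 (swap(0, 5)): [A, C, B, D, E, F, G, H, I]
After 12 (swap(1, 2)): [A, B, C, D, E, F, G, H, I]

Answer: yes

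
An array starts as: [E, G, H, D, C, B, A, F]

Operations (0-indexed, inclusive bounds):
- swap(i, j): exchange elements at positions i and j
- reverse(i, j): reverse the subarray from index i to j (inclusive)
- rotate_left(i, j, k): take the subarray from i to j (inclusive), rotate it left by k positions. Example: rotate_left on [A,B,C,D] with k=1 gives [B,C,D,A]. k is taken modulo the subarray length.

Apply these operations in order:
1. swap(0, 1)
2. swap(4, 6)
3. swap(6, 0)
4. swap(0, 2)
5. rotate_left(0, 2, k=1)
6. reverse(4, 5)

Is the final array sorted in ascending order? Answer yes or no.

After 1 (swap(0, 1)): [G, E, H, D, C, B, A, F]
After 2 (swap(4, 6)): [G, E, H, D, A, B, C, F]
After 3 (swap(6, 0)): [C, E, H, D, A, B, G, F]
After 4 (swap(0, 2)): [H, E, C, D, A, B, G, F]
After 5 (rotate_left(0, 2, k=1)): [E, C, H, D, A, B, G, F]
After 6 (reverse(4, 5)): [E, C, H, D, B, A, G, F]

Answer: no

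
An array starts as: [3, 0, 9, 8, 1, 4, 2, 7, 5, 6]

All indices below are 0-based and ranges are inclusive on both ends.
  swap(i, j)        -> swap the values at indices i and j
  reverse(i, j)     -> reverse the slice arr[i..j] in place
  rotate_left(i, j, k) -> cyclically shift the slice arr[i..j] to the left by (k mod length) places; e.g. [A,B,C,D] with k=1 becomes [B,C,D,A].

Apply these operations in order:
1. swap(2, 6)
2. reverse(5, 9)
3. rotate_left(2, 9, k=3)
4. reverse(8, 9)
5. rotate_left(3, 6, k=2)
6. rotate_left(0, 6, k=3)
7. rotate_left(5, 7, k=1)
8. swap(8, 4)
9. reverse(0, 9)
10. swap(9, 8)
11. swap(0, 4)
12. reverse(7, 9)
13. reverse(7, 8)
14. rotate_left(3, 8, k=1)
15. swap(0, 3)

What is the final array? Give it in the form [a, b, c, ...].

Answer: [8, 3, 0, 6, 1, 7, 9, 4, 2, 5]

Derivation:
After 1 (swap(2, 6)): [3, 0, 2, 8, 1, 4, 9, 7, 5, 6]
After 2 (reverse(5, 9)): [3, 0, 2, 8, 1, 6, 5, 7, 9, 4]
After 3 (rotate_left(2, 9, k=3)): [3, 0, 6, 5, 7, 9, 4, 2, 8, 1]
After 4 (reverse(8, 9)): [3, 0, 6, 5, 7, 9, 4, 2, 1, 8]
After 5 (rotate_left(3, 6, k=2)): [3, 0, 6, 9, 4, 5, 7, 2, 1, 8]
After 6 (rotate_left(0, 6, k=3)): [9, 4, 5, 7, 3, 0, 6, 2, 1, 8]
After 7 (rotate_left(5, 7, k=1)): [9, 4, 5, 7, 3, 6, 2, 0, 1, 8]
After 8 (swap(8, 4)): [9, 4, 5, 7, 1, 6, 2, 0, 3, 8]
After 9 (reverse(0, 9)): [8, 3, 0, 2, 6, 1, 7, 5, 4, 9]
After 10 (swap(9, 8)): [8, 3, 0, 2, 6, 1, 7, 5, 9, 4]
After 11 (swap(0, 4)): [6, 3, 0, 2, 8, 1, 7, 5, 9, 4]
After 12 (reverse(7, 9)): [6, 3, 0, 2, 8, 1, 7, 4, 9, 5]
After 13 (reverse(7, 8)): [6, 3, 0, 2, 8, 1, 7, 9, 4, 5]
After 14 (rotate_left(3, 8, k=1)): [6, 3, 0, 8, 1, 7, 9, 4, 2, 5]
After 15 (swap(0, 3)): [8, 3, 0, 6, 1, 7, 9, 4, 2, 5]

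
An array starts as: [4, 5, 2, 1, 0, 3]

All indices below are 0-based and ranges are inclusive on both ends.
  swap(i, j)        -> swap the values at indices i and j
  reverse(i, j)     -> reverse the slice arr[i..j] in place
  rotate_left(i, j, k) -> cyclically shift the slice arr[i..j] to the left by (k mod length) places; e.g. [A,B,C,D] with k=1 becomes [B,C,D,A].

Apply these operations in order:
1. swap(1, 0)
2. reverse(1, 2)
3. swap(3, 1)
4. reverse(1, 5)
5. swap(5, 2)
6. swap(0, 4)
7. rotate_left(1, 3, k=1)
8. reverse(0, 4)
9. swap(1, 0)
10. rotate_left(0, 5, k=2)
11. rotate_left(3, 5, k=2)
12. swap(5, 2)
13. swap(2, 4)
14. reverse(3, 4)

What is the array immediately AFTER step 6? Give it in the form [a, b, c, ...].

Answer: [4, 3, 1, 2, 5, 0]

Derivation:
After 1 (swap(1, 0)): [5, 4, 2, 1, 0, 3]
After 2 (reverse(1, 2)): [5, 2, 4, 1, 0, 3]
After 3 (swap(3, 1)): [5, 1, 4, 2, 0, 3]
After 4 (reverse(1, 5)): [5, 3, 0, 2, 4, 1]
After 5 (swap(5, 2)): [5, 3, 1, 2, 4, 0]
After 6 (swap(0, 4)): [4, 3, 1, 2, 5, 0]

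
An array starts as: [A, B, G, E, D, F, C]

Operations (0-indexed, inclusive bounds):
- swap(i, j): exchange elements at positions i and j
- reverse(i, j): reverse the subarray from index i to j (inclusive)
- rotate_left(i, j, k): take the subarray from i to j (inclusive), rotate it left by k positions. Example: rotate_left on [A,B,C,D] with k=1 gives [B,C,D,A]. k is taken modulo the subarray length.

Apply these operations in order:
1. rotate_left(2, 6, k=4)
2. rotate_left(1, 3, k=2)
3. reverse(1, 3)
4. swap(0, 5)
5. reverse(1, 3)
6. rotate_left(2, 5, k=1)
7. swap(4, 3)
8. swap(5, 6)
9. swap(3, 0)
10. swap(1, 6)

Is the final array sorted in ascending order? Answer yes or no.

After 1 (rotate_left(2, 6, k=4)): [A, B, C, G, E, D, F]
After 2 (rotate_left(1, 3, k=2)): [A, G, B, C, E, D, F]
After 3 (reverse(1, 3)): [A, C, B, G, E, D, F]
After 4 (swap(0, 5)): [D, C, B, G, E, A, F]
After 5 (reverse(1, 3)): [D, G, B, C, E, A, F]
After 6 (rotate_left(2, 5, k=1)): [D, G, C, E, A, B, F]
After 7 (swap(4, 3)): [D, G, C, A, E, B, F]
After 8 (swap(5, 6)): [D, G, C, A, E, F, B]
After 9 (swap(3, 0)): [A, G, C, D, E, F, B]
After 10 (swap(1, 6)): [A, B, C, D, E, F, G]

Answer: yes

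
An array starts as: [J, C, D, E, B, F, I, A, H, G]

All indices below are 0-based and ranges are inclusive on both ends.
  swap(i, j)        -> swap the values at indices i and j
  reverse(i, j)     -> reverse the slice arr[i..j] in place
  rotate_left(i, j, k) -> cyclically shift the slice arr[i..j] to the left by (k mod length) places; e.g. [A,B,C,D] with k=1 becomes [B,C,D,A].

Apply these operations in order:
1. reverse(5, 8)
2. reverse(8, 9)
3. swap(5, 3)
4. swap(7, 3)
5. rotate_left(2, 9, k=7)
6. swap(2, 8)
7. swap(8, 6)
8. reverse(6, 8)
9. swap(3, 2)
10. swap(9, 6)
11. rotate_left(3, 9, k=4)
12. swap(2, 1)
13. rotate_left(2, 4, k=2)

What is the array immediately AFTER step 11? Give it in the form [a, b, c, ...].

After 1 (reverse(5, 8)): [J, C, D, E, B, H, A, I, F, G]
After 2 (reverse(8, 9)): [J, C, D, E, B, H, A, I, G, F]
After 3 (swap(5, 3)): [J, C, D, H, B, E, A, I, G, F]
After 4 (swap(7, 3)): [J, C, D, I, B, E, A, H, G, F]
After 5 (rotate_left(2, 9, k=7)): [J, C, F, D, I, B, E, A, H, G]
After 6 (swap(2, 8)): [J, C, H, D, I, B, E, A, F, G]
After 7 (swap(8, 6)): [J, C, H, D, I, B, F, A, E, G]
After 8 (reverse(6, 8)): [J, C, H, D, I, B, E, A, F, G]
After 9 (swap(3, 2)): [J, C, D, H, I, B, E, A, F, G]
After 10 (swap(9, 6)): [J, C, D, H, I, B, G, A, F, E]
After 11 (rotate_left(3, 9, k=4)): [J, C, D, A, F, E, H, I, B, G]

Answer: [J, C, D, A, F, E, H, I, B, G]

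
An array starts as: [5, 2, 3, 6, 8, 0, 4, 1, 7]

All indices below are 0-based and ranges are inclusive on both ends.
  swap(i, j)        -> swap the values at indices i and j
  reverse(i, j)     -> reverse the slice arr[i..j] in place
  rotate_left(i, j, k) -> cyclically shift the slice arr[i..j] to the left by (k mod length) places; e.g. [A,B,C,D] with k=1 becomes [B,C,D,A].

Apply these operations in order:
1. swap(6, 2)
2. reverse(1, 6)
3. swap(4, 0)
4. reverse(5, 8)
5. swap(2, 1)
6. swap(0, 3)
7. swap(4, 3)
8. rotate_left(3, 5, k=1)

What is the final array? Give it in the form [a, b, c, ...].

After 1 (swap(6, 2)): [5, 2, 4, 6, 8, 0, 3, 1, 7]
After 2 (reverse(1, 6)): [5, 3, 0, 8, 6, 4, 2, 1, 7]
After 3 (swap(4, 0)): [6, 3, 0, 8, 5, 4, 2, 1, 7]
After 4 (reverse(5, 8)): [6, 3, 0, 8, 5, 7, 1, 2, 4]
After 5 (swap(2, 1)): [6, 0, 3, 8, 5, 7, 1, 2, 4]
After 6 (swap(0, 3)): [8, 0, 3, 6, 5, 7, 1, 2, 4]
After 7 (swap(4, 3)): [8, 0, 3, 5, 6, 7, 1, 2, 4]
After 8 (rotate_left(3, 5, k=1)): [8, 0, 3, 6, 7, 5, 1, 2, 4]

Answer: [8, 0, 3, 6, 7, 5, 1, 2, 4]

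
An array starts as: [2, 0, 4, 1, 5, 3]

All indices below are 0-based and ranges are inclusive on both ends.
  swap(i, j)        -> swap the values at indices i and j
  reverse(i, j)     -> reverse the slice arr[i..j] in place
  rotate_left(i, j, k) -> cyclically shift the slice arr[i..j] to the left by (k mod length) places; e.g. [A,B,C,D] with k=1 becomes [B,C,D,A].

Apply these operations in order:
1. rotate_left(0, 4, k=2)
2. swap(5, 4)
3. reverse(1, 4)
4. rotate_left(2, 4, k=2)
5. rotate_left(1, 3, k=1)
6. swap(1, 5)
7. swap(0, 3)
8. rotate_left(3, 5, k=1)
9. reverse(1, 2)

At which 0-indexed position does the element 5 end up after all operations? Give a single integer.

Answer: 3

Derivation:
After 1 (rotate_left(0, 4, k=2)): [4, 1, 5, 2, 0, 3]
After 2 (swap(5, 4)): [4, 1, 5, 2, 3, 0]
After 3 (reverse(1, 4)): [4, 3, 2, 5, 1, 0]
After 4 (rotate_left(2, 4, k=2)): [4, 3, 1, 2, 5, 0]
After 5 (rotate_left(1, 3, k=1)): [4, 1, 2, 3, 5, 0]
After 6 (swap(1, 5)): [4, 0, 2, 3, 5, 1]
After 7 (swap(0, 3)): [3, 0, 2, 4, 5, 1]
After 8 (rotate_left(3, 5, k=1)): [3, 0, 2, 5, 1, 4]
After 9 (reverse(1, 2)): [3, 2, 0, 5, 1, 4]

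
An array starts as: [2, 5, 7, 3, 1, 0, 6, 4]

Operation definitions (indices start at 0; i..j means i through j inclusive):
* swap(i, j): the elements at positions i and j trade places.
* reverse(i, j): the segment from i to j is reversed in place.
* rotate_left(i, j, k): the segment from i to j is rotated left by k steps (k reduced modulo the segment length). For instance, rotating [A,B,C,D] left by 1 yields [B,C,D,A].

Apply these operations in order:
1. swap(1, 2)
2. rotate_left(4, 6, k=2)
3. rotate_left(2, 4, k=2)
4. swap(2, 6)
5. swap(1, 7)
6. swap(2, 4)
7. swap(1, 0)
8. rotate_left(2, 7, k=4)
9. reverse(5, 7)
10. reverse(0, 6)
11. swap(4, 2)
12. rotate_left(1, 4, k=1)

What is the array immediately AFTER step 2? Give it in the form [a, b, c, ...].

Answer: [2, 7, 5, 3, 6, 1, 0, 4]

Derivation:
After 1 (swap(1, 2)): [2, 7, 5, 3, 1, 0, 6, 4]
After 2 (rotate_left(4, 6, k=2)): [2, 7, 5, 3, 6, 1, 0, 4]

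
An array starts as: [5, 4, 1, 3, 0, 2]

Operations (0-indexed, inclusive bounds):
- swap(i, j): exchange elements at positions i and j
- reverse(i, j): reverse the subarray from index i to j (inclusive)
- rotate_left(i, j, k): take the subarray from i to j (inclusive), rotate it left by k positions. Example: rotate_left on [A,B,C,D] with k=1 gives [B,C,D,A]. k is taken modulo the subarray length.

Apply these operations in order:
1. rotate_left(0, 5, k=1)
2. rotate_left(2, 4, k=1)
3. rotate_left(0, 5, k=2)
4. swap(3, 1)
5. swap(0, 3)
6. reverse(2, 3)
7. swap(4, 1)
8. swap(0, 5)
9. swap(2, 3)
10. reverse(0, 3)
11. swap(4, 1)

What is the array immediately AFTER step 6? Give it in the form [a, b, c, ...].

After 1 (rotate_left(0, 5, k=1)): [4, 1, 3, 0, 2, 5]
After 2 (rotate_left(2, 4, k=1)): [4, 1, 0, 2, 3, 5]
After 3 (rotate_left(0, 5, k=2)): [0, 2, 3, 5, 4, 1]
After 4 (swap(3, 1)): [0, 5, 3, 2, 4, 1]
After 5 (swap(0, 3)): [2, 5, 3, 0, 4, 1]
After 6 (reverse(2, 3)): [2, 5, 0, 3, 4, 1]

Answer: [2, 5, 0, 3, 4, 1]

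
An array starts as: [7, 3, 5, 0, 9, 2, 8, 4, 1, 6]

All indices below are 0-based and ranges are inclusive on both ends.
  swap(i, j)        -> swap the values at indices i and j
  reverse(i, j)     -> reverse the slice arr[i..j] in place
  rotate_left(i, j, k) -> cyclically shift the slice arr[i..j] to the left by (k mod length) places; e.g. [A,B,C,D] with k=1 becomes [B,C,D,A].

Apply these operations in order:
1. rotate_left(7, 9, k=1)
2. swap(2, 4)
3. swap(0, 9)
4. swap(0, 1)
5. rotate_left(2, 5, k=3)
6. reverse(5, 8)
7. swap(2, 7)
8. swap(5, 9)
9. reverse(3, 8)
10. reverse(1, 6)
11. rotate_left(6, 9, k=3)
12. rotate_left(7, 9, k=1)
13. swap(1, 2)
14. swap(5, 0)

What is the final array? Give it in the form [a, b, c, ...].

After 1 (rotate_left(7, 9, k=1)): [7, 3, 5, 0, 9, 2, 8, 1, 6, 4]
After 2 (swap(2, 4)): [7, 3, 9, 0, 5, 2, 8, 1, 6, 4]
After 3 (swap(0, 9)): [4, 3, 9, 0, 5, 2, 8, 1, 6, 7]
After 4 (swap(0, 1)): [3, 4, 9, 0, 5, 2, 8, 1, 6, 7]
After 5 (rotate_left(2, 5, k=3)): [3, 4, 2, 9, 0, 5, 8, 1, 6, 7]
After 6 (reverse(5, 8)): [3, 4, 2, 9, 0, 6, 1, 8, 5, 7]
After 7 (swap(2, 7)): [3, 4, 8, 9, 0, 6, 1, 2, 5, 7]
After 8 (swap(5, 9)): [3, 4, 8, 9, 0, 7, 1, 2, 5, 6]
After 9 (reverse(3, 8)): [3, 4, 8, 5, 2, 1, 7, 0, 9, 6]
After 10 (reverse(1, 6)): [3, 7, 1, 2, 5, 8, 4, 0, 9, 6]
After 11 (rotate_left(6, 9, k=3)): [3, 7, 1, 2, 5, 8, 6, 4, 0, 9]
After 12 (rotate_left(7, 9, k=1)): [3, 7, 1, 2, 5, 8, 6, 0, 9, 4]
After 13 (swap(1, 2)): [3, 1, 7, 2, 5, 8, 6, 0, 9, 4]
After 14 (swap(5, 0)): [8, 1, 7, 2, 5, 3, 6, 0, 9, 4]

Answer: [8, 1, 7, 2, 5, 3, 6, 0, 9, 4]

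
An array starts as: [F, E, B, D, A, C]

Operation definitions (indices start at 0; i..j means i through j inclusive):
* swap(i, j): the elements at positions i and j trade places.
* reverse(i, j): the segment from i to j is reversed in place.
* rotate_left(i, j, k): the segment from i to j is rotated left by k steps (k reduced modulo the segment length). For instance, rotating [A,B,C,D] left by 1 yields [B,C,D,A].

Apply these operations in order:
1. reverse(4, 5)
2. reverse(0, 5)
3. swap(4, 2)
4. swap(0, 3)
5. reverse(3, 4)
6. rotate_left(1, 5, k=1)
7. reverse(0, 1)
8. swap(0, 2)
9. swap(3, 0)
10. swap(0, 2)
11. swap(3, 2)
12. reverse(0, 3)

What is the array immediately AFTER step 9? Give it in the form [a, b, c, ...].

Answer: [A, B, E, D, F, C]

Derivation:
After 1 (reverse(4, 5)): [F, E, B, D, C, A]
After 2 (reverse(0, 5)): [A, C, D, B, E, F]
After 3 (swap(4, 2)): [A, C, E, B, D, F]
After 4 (swap(0, 3)): [B, C, E, A, D, F]
After 5 (reverse(3, 4)): [B, C, E, D, A, F]
After 6 (rotate_left(1, 5, k=1)): [B, E, D, A, F, C]
After 7 (reverse(0, 1)): [E, B, D, A, F, C]
After 8 (swap(0, 2)): [D, B, E, A, F, C]
After 9 (swap(3, 0)): [A, B, E, D, F, C]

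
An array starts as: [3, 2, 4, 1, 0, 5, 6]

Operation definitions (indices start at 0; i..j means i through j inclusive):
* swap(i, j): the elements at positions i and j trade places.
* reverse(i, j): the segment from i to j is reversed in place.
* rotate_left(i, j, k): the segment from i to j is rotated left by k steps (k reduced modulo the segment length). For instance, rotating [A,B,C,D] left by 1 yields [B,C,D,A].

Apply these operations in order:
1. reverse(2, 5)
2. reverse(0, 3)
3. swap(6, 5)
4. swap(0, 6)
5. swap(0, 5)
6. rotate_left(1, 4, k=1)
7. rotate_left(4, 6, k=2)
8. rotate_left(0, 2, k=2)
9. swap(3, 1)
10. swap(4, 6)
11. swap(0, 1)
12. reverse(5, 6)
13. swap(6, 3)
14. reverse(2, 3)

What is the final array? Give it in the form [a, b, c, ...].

After 1 (reverse(2, 5)): [3, 2, 5, 0, 1, 4, 6]
After 2 (reverse(0, 3)): [0, 5, 2, 3, 1, 4, 6]
After 3 (swap(6, 5)): [0, 5, 2, 3, 1, 6, 4]
After 4 (swap(0, 6)): [4, 5, 2, 3, 1, 6, 0]
After 5 (swap(0, 5)): [6, 5, 2, 3, 1, 4, 0]
After 6 (rotate_left(1, 4, k=1)): [6, 2, 3, 1, 5, 4, 0]
After 7 (rotate_left(4, 6, k=2)): [6, 2, 3, 1, 0, 5, 4]
After 8 (rotate_left(0, 2, k=2)): [3, 6, 2, 1, 0, 5, 4]
After 9 (swap(3, 1)): [3, 1, 2, 6, 0, 5, 4]
After 10 (swap(4, 6)): [3, 1, 2, 6, 4, 5, 0]
After 11 (swap(0, 1)): [1, 3, 2, 6, 4, 5, 0]
After 12 (reverse(5, 6)): [1, 3, 2, 6, 4, 0, 5]
After 13 (swap(6, 3)): [1, 3, 2, 5, 4, 0, 6]
After 14 (reverse(2, 3)): [1, 3, 5, 2, 4, 0, 6]

Answer: [1, 3, 5, 2, 4, 0, 6]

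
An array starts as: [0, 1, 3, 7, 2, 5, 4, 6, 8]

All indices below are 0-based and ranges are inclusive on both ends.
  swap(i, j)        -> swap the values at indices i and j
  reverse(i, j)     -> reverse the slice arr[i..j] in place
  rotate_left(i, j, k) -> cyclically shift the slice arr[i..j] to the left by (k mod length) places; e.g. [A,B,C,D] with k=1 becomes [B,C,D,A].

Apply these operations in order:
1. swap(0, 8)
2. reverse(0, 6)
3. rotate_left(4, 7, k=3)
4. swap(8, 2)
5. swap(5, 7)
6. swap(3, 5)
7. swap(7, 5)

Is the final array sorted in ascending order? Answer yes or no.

Answer: no

Derivation:
After 1 (swap(0, 8)): [8, 1, 3, 7, 2, 5, 4, 6, 0]
After 2 (reverse(0, 6)): [4, 5, 2, 7, 3, 1, 8, 6, 0]
After 3 (rotate_left(4, 7, k=3)): [4, 5, 2, 7, 6, 3, 1, 8, 0]
After 4 (swap(8, 2)): [4, 5, 0, 7, 6, 3, 1, 8, 2]
After 5 (swap(5, 7)): [4, 5, 0, 7, 6, 8, 1, 3, 2]
After 6 (swap(3, 5)): [4, 5, 0, 8, 6, 7, 1, 3, 2]
After 7 (swap(7, 5)): [4, 5, 0, 8, 6, 3, 1, 7, 2]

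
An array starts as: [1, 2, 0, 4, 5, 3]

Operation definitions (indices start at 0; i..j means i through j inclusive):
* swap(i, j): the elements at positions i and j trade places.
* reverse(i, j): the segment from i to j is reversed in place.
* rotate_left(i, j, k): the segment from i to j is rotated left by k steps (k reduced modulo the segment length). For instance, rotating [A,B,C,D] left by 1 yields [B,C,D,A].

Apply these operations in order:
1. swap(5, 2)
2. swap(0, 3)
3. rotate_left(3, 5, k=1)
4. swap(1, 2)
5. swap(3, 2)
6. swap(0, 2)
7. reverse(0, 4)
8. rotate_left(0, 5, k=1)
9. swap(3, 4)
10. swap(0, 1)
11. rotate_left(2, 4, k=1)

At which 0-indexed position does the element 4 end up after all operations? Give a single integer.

After 1 (swap(5, 2)): [1, 2, 3, 4, 5, 0]
After 2 (swap(0, 3)): [4, 2, 3, 1, 5, 0]
After 3 (rotate_left(3, 5, k=1)): [4, 2, 3, 5, 0, 1]
After 4 (swap(1, 2)): [4, 3, 2, 5, 0, 1]
After 5 (swap(3, 2)): [4, 3, 5, 2, 0, 1]
After 6 (swap(0, 2)): [5, 3, 4, 2, 0, 1]
After 7 (reverse(0, 4)): [0, 2, 4, 3, 5, 1]
After 8 (rotate_left(0, 5, k=1)): [2, 4, 3, 5, 1, 0]
After 9 (swap(3, 4)): [2, 4, 3, 1, 5, 0]
After 10 (swap(0, 1)): [4, 2, 3, 1, 5, 0]
After 11 (rotate_left(2, 4, k=1)): [4, 2, 1, 5, 3, 0]

Answer: 0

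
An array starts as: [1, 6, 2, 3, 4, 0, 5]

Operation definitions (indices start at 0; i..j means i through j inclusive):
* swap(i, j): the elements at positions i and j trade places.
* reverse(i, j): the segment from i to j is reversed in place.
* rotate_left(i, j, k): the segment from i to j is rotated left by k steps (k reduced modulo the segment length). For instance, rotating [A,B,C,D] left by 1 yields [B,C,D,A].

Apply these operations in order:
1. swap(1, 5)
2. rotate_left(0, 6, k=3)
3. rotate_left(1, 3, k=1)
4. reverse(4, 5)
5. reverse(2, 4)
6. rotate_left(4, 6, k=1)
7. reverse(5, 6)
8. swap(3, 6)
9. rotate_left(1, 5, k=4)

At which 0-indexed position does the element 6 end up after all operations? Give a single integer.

After 1 (swap(1, 5)): [1, 0, 2, 3, 4, 6, 5]
After 2 (rotate_left(0, 6, k=3)): [3, 4, 6, 5, 1, 0, 2]
After 3 (rotate_left(1, 3, k=1)): [3, 6, 5, 4, 1, 0, 2]
After 4 (reverse(4, 5)): [3, 6, 5, 4, 0, 1, 2]
After 5 (reverse(2, 4)): [3, 6, 0, 4, 5, 1, 2]
After 6 (rotate_left(4, 6, k=1)): [3, 6, 0, 4, 1, 2, 5]
After 7 (reverse(5, 6)): [3, 6, 0, 4, 1, 5, 2]
After 8 (swap(3, 6)): [3, 6, 0, 2, 1, 5, 4]
After 9 (rotate_left(1, 5, k=4)): [3, 5, 6, 0, 2, 1, 4]

Answer: 2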